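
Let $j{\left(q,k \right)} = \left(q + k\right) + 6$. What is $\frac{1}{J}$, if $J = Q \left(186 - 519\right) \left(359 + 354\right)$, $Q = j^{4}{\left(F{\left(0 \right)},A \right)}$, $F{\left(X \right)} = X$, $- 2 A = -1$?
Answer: $- \frac{16}{6781209669} \approx -2.3595 \cdot 10^{-9}$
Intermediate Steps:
$A = \frac{1}{2}$ ($A = \left(- \frac{1}{2}\right) \left(-1\right) = \frac{1}{2} \approx 0.5$)
$j{\left(q,k \right)} = 6 + k + q$ ($j{\left(q,k \right)} = \left(k + q\right) + 6 = 6 + k + q$)
$Q = \frac{28561}{16}$ ($Q = \left(6 + \frac{1}{2} + 0\right)^{4} = \left(\frac{13}{2}\right)^{4} = \frac{28561}{16} \approx 1785.1$)
$J = - \frac{6781209669}{16}$ ($J = \frac{28561 \left(186 - 519\right) \left(359 + 354\right)}{16} = \frac{28561 \left(\left(-333\right) 713\right)}{16} = \frac{28561}{16} \left(-237429\right) = - \frac{6781209669}{16} \approx -4.2383 \cdot 10^{8}$)
$\frac{1}{J} = \frac{1}{- \frac{6781209669}{16}} = - \frac{16}{6781209669}$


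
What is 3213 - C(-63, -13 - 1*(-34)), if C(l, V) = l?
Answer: 3276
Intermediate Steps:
3213 - C(-63, -13 - 1*(-34)) = 3213 - 1*(-63) = 3213 + 63 = 3276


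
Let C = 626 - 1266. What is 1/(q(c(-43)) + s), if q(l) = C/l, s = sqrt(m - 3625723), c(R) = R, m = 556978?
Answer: 5504/1134903821 - 1849*I*sqrt(3068745)/5674519105 ≈ 4.8498e-6 - 0.00057081*I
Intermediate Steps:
C = -640
s = I*sqrt(3068745) (s = sqrt(556978 - 3625723) = sqrt(-3068745) = I*sqrt(3068745) ≈ 1751.8*I)
q(l) = -640/l
1/(q(c(-43)) + s) = 1/(-640/(-43) + I*sqrt(3068745)) = 1/(-640*(-1/43) + I*sqrt(3068745)) = 1/(640/43 + I*sqrt(3068745))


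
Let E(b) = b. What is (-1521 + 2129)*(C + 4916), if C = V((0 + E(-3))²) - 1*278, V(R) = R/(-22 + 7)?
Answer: 14097696/5 ≈ 2.8195e+6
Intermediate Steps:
V(R) = -R/15 (V(R) = R/(-15) = R*(-1/15) = -R/15)
C = -1393/5 (C = -(0 - 3)²/15 - 1*278 = -1/15*(-3)² - 278 = -1/15*9 - 278 = -⅗ - 278 = -1393/5 ≈ -278.60)
(-1521 + 2129)*(C + 4916) = (-1521 + 2129)*(-1393/5 + 4916) = 608*(23187/5) = 14097696/5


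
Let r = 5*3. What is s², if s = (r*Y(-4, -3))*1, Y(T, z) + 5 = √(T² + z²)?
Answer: 0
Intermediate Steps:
Y(T, z) = -5 + √(T² + z²)
r = 15
s = 0 (s = (15*(-5 + √((-4)² + (-3)²)))*1 = (15*(-5 + √(16 + 9)))*1 = (15*(-5 + √25))*1 = (15*(-5 + 5))*1 = (15*0)*1 = 0*1 = 0)
s² = 0² = 0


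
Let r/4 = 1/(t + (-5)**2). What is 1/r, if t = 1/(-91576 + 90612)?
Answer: 24099/3856 ≈ 6.2497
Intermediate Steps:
t = -1/964 (t = 1/(-964) = -1/964 ≈ -0.0010373)
r = 3856/24099 (r = 4/(-1/964 + (-5)**2) = 4/(-1/964 + 25) = 4/(24099/964) = 4*(964/24099) = 3856/24099 ≈ 0.16001)
1/r = 1/(3856/24099) = 24099/3856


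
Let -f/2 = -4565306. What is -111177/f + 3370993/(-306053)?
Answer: -30813255192097/2794451194436 ≈ -11.027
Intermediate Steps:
f = 9130612 (f = -2*(-4565306) = 9130612)
-111177/f + 3370993/(-306053) = -111177/9130612 + 3370993/(-306053) = -111177*1/9130612 + 3370993*(-1/306053) = -111177/9130612 - 3370993/306053 = -30813255192097/2794451194436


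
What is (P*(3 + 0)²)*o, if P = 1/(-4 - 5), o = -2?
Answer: 2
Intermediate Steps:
P = -⅑ (P = 1/(-9) = -⅑ ≈ -0.11111)
(P*(3 + 0)²)*o = -(3 + 0)²/9*(-2) = -⅑*3²*(-2) = -⅑*9*(-2) = -1*(-2) = 2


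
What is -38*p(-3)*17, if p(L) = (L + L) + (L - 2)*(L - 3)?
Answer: -15504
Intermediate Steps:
p(L) = 2*L + (-3 + L)*(-2 + L) (p(L) = 2*L + (-2 + L)*(-3 + L) = 2*L + (-3 + L)*(-2 + L))
-38*p(-3)*17 = -38*(6 + (-3)**2 - 3*(-3))*17 = -38*(6 + 9 + 9)*17 = -38*24*17 = -912*17 = -15504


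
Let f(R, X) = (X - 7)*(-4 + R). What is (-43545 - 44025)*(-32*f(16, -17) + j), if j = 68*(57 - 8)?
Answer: -1098828360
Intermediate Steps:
f(R, X) = (-7 + X)*(-4 + R)
j = 3332 (j = 68*49 = 3332)
(-43545 - 44025)*(-32*f(16, -17) + j) = (-43545 - 44025)*(-32*(28 - 7*16 - 4*(-17) + 16*(-17)) + 3332) = -87570*(-32*(28 - 112 + 68 - 272) + 3332) = -87570*(-32*(-288) + 3332) = -87570*(9216 + 3332) = -87570*12548 = -1098828360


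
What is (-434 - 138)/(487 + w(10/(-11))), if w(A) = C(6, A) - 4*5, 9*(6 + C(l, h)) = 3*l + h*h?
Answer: -622908/504307 ≈ -1.2352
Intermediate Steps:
C(l, h) = -6 + l/3 + h²/9 (C(l, h) = -6 + (3*l + h*h)/9 = -6 + (3*l + h²)/9 = -6 + (h² + 3*l)/9 = -6 + (l/3 + h²/9) = -6 + l/3 + h²/9)
w(A) = -24 + A²/9 (w(A) = (-6 + (⅓)*6 + A²/9) - 4*5 = (-6 + 2 + A²/9) - 20 = (-4 + A²/9) - 20 = -24 + A²/9)
(-434 - 138)/(487 + w(10/(-11))) = (-434 - 138)/(487 + (-24 + (10/(-11))²/9)) = -572/(487 + (-24 + (10*(-1/11))²/9)) = -572/(487 + (-24 + (-10/11)²/9)) = -572/(487 + (-24 + (⅑)*(100/121))) = -572/(487 + (-24 + 100/1089)) = -572/(487 - 26036/1089) = -572/504307/1089 = -572*1089/504307 = -622908/504307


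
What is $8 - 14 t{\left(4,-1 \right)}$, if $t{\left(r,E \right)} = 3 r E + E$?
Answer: $190$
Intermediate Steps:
$t{\left(r,E \right)} = E + 3 E r$ ($t{\left(r,E \right)} = 3 E r + E = E + 3 E r$)
$8 - 14 t{\left(4,-1 \right)} = 8 - 14 \left(- (1 + 3 \cdot 4)\right) = 8 - 14 \left(- (1 + 12)\right) = 8 - 14 \left(\left(-1\right) 13\right) = 8 - -182 = 8 + 182 = 190$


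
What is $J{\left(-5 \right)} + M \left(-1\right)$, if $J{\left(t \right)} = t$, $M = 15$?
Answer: $-20$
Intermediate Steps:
$J{\left(-5 \right)} + M \left(-1\right) = -5 + 15 \left(-1\right) = -5 - 15 = -20$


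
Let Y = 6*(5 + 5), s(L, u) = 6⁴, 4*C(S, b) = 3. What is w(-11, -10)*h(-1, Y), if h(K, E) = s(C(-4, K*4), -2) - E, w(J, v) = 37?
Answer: 45732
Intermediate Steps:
C(S, b) = ¾ (C(S, b) = (¼)*3 = ¾)
s(L, u) = 1296
Y = 60 (Y = 6*10 = 60)
h(K, E) = 1296 - E
w(-11, -10)*h(-1, Y) = 37*(1296 - 1*60) = 37*(1296 - 60) = 37*1236 = 45732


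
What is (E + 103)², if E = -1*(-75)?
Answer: 31684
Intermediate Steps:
E = 75
(E + 103)² = (75 + 103)² = 178² = 31684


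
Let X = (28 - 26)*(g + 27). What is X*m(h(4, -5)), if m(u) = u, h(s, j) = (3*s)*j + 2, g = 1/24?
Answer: -18821/6 ≈ -3136.8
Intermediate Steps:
g = 1/24 ≈ 0.041667
h(s, j) = 2 + 3*j*s (h(s, j) = 3*j*s + 2 = 2 + 3*j*s)
X = 649/12 (X = (28 - 26)*(1/24 + 27) = 2*(649/24) = 649/12 ≈ 54.083)
X*m(h(4, -5)) = 649*(2 + 3*(-5)*4)/12 = 649*(2 - 60)/12 = (649/12)*(-58) = -18821/6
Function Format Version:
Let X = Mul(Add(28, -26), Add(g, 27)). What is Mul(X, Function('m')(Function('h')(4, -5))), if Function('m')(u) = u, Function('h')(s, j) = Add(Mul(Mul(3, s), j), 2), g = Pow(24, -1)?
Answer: Rational(-18821, 6) ≈ -3136.8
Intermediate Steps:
g = Rational(1, 24) ≈ 0.041667
Function('h')(s, j) = Add(2, Mul(3, j, s)) (Function('h')(s, j) = Add(Mul(3, j, s), 2) = Add(2, Mul(3, j, s)))
X = Rational(649, 12) (X = Mul(Add(28, -26), Add(Rational(1, 24), 27)) = Mul(2, Rational(649, 24)) = Rational(649, 12) ≈ 54.083)
Mul(X, Function('m')(Function('h')(4, -5))) = Mul(Rational(649, 12), Add(2, Mul(3, -5, 4))) = Mul(Rational(649, 12), Add(2, -60)) = Mul(Rational(649, 12), -58) = Rational(-18821, 6)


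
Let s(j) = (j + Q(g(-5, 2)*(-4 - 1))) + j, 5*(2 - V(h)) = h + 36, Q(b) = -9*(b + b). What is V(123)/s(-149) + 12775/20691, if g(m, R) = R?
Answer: 10620209/12207690 ≈ 0.86996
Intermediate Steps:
Q(b) = -18*b
V(h) = -26/5 - h/5 (V(h) = 2 - (h + 36)/5 = 2 - (36 + h)/5 = 2 + (-36/5 - h/5) = -26/5 - h/5)
s(j) = 180 + 2*j (s(j) = (j - 36*(-4 - 1)) + j = (j - 36*(-5)) + j = (j - 18*(-10)) + j = (j + 180) + j = (180 + j) + j = 180 + 2*j)
V(123)/s(-149) + 12775/20691 = (-26/5 - ⅕*123)/(180 + 2*(-149)) + 12775/20691 = (-26/5 - 123/5)/(180 - 298) + 12775*(1/20691) = -149/5/(-118) + 12775/20691 = -149/5*(-1/118) + 12775/20691 = 149/590 + 12775/20691 = 10620209/12207690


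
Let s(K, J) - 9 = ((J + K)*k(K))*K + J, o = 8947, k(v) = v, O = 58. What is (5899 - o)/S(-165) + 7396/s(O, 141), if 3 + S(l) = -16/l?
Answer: 168375866902/160365847 ≈ 1049.9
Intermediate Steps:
S(l) = -3 - 16/l
s(K, J) = 9 + J + K²*(J + K) (s(K, J) = 9 + (((J + K)*K)*K + J) = 9 + ((K*(J + K))*K + J) = 9 + (K²*(J + K) + J) = 9 + (J + K²*(J + K)) = 9 + J + K²*(J + K))
(5899 - o)/S(-165) + 7396/s(O, 141) = (5899 - 1*8947)/(-3 - 16/(-165)) + 7396/(9 + 141 + 58³ + 141*58²) = (5899 - 8947)/(-3 - 16*(-1/165)) + 7396/(9 + 141 + 195112 + 141*3364) = -3048/(-3 + 16/165) + 7396/(9 + 141 + 195112 + 474324) = -3048/(-479/165) + 7396/669586 = -3048*(-165/479) + 7396*(1/669586) = 502920/479 + 3698/334793 = 168375866902/160365847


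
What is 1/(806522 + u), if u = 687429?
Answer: 1/1493951 ≈ 6.6937e-7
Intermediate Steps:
1/(806522 + u) = 1/(806522 + 687429) = 1/1493951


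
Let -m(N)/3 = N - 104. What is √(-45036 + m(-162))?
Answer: I*√44238 ≈ 210.33*I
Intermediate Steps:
m(N) = 312 - 3*N (m(N) = -3*(N - 104) = -3*(-104 + N) = 312 - 3*N)
√(-45036 + m(-162)) = √(-45036 + (312 - 3*(-162))) = √(-45036 + (312 + 486)) = √(-45036 + 798) = √(-44238) = I*√44238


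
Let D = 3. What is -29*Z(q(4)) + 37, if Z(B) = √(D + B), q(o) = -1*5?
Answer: 37 - 29*I*√2 ≈ 37.0 - 41.012*I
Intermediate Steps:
q(o) = -5
Z(B) = √(3 + B)
-29*Z(q(4)) + 37 = -29*√(3 - 5) + 37 = -29*I*√2 + 37 = 37 - 29*I*√2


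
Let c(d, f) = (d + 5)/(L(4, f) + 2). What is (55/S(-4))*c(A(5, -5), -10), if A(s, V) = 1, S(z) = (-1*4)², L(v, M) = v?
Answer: 55/16 ≈ 3.4375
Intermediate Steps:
S(z) = 16 (S(z) = (-4)² = 16)
c(d, f) = ⅚ + d/6 (c(d, f) = (d + 5)/(4 + 2) = (5 + d)/6 = (5 + d)*(⅙) = ⅚ + d/6)
(55/S(-4))*c(A(5, -5), -10) = (55/16)*(⅚ + (⅙)*1) = ((1/16)*55)*(⅚ + ⅙) = (55/16)*1 = 55/16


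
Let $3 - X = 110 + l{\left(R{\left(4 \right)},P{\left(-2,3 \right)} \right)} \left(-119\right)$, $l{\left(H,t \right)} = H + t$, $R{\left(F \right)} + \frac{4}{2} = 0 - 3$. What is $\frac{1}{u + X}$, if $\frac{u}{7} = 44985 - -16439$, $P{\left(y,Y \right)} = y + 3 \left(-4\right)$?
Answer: $\frac{1}{427600} \approx 2.3386 \cdot 10^{-6}$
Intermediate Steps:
$R{\left(F \right)} = -5$ ($R{\left(F \right)} = -2 + \left(0 - 3\right) = -2 - 3 = -5$)
$P{\left(y,Y \right)} = -12 + y$ ($P{\left(y,Y \right)} = y - 12 = -12 + y$)
$u = 429968$ ($u = 7 \left(44985 - -16439\right) = 7 \left(44985 + 16439\right) = 7 \cdot 61424 = 429968$)
$X = -2368$ ($X = 3 - \left(110 + \left(-5 - 14\right) \left(-119\right)\right) = 3 - \left(110 - -2261\right) = 3 - \left(110 + 2261\right) = 3 - 2371 = -2368$)
$\frac{1}{u + X} = \frac{1}{429968 - 2368} = \frac{1}{427600}$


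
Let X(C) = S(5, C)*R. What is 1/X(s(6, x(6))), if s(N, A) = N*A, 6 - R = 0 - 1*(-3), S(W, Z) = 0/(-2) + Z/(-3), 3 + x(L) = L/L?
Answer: 1/12 ≈ 0.083333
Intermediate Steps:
x(L) = -2 (x(L) = -3 + L/L = -3 + 1 = -2)
S(W, Z) = -Z/3 (S(W, Z) = 0*(-1/2) + Z*(-1/3) = 0 - Z/3 = -Z/3)
R = 3 (R = 6 - (0 - 1*(-3)) = 6 - (0 + 3) = 6 - 1*3 = 6 - 3 = 3)
s(N, A) = A*N
X(C) = -C (X(C) = -C/3*3 = -C)
1/X(s(6, x(6))) = 1/(-(-2)*6) = 1/(-1*(-12)) = 1/12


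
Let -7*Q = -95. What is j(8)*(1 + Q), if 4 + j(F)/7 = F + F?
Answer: 1224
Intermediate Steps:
j(F) = -28 + 14*F (j(F) = -28 + 7*(F + F) = -28 + 7*(2*F) = -28 + 14*F)
Q = 95/7 (Q = -⅐*(-95) = 95/7 ≈ 13.571)
j(8)*(1 + Q) = (-28 + 14*8)*(1 + 95/7) = (-28 + 112)*(102/7) = 84*(102/7) = 1224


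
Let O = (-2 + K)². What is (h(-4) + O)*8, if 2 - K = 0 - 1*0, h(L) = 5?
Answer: 40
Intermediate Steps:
K = 2 (K = 2 - (0 - 1*0) = 2 - (0 + 0) = 2 - 1*0 = 2 + 0 = 2)
O = 0 (O = (-2 + 2)² = 0² = 0)
(h(-4) + O)*8 = (5 + 0)*8 = 5*8 = 40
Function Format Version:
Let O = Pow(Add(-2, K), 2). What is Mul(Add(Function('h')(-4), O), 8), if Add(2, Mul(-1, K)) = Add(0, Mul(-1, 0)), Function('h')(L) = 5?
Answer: 40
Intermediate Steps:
K = 2 (K = Add(2, Mul(-1, Add(0, Mul(-1, 0)))) = Add(2, Mul(-1, Add(0, 0))) = Add(2, Mul(-1, 0)) = Add(2, 0) = 2)
O = 0 (O = Pow(Add(-2, 2), 2) = Pow(0, 2) = 0)
Mul(Add(Function('h')(-4), O), 8) = Mul(Add(5, 0), 8) = Mul(5, 8) = 40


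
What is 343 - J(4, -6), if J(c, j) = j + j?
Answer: 355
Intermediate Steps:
J(c, j) = 2*j
343 - J(4, -6) = 343 - 2*(-6) = 343 - 1*(-12) = 343 + 12 = 355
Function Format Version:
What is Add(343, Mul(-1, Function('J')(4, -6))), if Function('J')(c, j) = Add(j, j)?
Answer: 355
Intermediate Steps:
Function('J')(c, j) = Mul(2, j)
Add(343, Mul(-1, Function('J')(4, -6))) = Add(343, Mul(-1, Mul(2, -6))) = Add(343, Mul(-1, -12)) = Add(343, 12) = 355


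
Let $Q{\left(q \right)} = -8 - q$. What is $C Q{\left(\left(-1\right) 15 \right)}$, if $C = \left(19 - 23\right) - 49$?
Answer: $-371$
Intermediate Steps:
$C = -53$ ($C = -4 - 49 = -53$)
$C Q{\left(\left(-1\right) 15 \right)} = - 53 \left(-8 - \left(-1\right) 15\right) = - 53 \left(-8 - -15\right) = - 53 \left(-8 + 15\right) = \left(-53\right) 7 = -371$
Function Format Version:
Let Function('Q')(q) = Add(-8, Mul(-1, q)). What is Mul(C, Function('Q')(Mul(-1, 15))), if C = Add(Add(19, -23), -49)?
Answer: -371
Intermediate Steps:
C = -53 (C = Add(-4, -49) = -53)
Mul(C, Function('Q')(Mul(-1, 15))) = Mul(-53, Add(-8, Mul(-1, Mul(-1, 15)))) = Mul(-53, Add(-8, Mul(-1, -15))) = Mul(-53, Add(-8, 15)) = Mul(-53, 7) = -371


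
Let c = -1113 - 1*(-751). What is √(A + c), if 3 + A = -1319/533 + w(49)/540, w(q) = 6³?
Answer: I*√2607046910/2665 ≈ 19.159*I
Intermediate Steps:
w(q) = 216
A = -13524/2665 (A = -3 + (-1319/533 + 216/540) = -3 + (-1319*1/533 + 216*(1/540)) = -3 + (-1319/533 + ⅖) = -3 - 5529/2665 = -13524/2665 ≈ -5.0747)
c = -362 (c = -1113 + 751 = -362)
√(A + c) = √(-13524/2665 - 362) = √(-978254/2665) = I*√2607046910/2665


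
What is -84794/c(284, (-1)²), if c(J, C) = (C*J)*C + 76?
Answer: -42397/180 ≈ -235.54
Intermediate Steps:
c(J, C) = 76 + J*C² (c(J, C) = J*C² + 76 = 76 + J*C²)
-84794/c(284, (-1)²) = -84794/(76 + 284*((-1)²)²) = -84794/(76 + 284*1²) = -84794/(76 + 284*1) = -84794/(76 + 284) = -84794/360 = -84794*1/360 = -42397/180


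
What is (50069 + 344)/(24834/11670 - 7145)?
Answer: -98053285/13892886 ≈ -7.0578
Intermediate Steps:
(50069 + 344)/(24834/11670 - 7145) = 50413/(24834*(1/11670) - 7145) = 50413/(4139/1945 - 7145) = 50413/(-13892886/1945) = 50413*(-1945/13892886) = -98053285/13892886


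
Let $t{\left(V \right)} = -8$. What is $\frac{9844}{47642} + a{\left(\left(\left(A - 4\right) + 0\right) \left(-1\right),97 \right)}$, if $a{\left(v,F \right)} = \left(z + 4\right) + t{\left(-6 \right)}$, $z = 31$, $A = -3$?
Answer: $\frac{648089}{23821} \approx 27.207$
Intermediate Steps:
$a{\left(v,F \right)} = 27$ ($a{\left(v,F \right)} = \left(31 + 4\right) - 8 = 35 - 8 = 27$)
$\frac{9844}{47642} + a{\left(\left(\left(A - 4\right) + 0\right) \left(-1\right),97 \right)} = \frac{9844}{47642} + 27 = 9844 \cdot \frac{1}{47642} + 27 = \frac{4922}{23821} + 27 = \frac{648089}{23821}$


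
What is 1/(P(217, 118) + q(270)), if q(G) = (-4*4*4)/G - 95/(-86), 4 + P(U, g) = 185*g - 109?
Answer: 11610/252144443 ≈ 4.6045e-5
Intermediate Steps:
P(U, g) = -113 + 185*g (P(U, g) = -4 + (185*g - 109) = -4 + (-109 + 185*g) = -113 + 185*g)
q(G) = 95/86 - 64/G (q(G) = (-16*4)/G - 95*(-1/86) = -64/G + 95/86 = 95/86 - 64/G)
1/(P(217, 118) + q(270)) = 1/((-113 + 185*118) + (95/86 - 64/270)) = 1/((-113 + 21830) + (95/86 - 64*1/270)) = 1/(21717 + (95/86 - 32/135)) = 1/(21717 + 10073/11610) = 1/(252144443/11610) = 11610/252144443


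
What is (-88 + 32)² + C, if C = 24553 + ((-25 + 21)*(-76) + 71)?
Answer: 28064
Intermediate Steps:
C = 24928 (C = 24553 + (-4*(-76) + 71) = 24553 + (304 + 71) = 24553 + 375 = 24928)
(-88 + 32)² + C = (-88 + 32)² + 24928 = (-56)² + 24928 = 3136 + 24928 = 28064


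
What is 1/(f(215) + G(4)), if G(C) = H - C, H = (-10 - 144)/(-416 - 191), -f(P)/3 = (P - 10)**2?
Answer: -607/76529799 ≈ -7.9316e-6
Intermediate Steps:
f(P) = -3*(-10 + P)**2 (f(P) = -3*(P - 10)**2 = -3*(-10 + P)**2)
H = 154/607 (H = -154/(-607) = -154*(-1/607) = 154/607 ≈ 0.25371)
G(C) = 154/607 - C
1/(f(215) + G(4)) = 1/(-3*(-10 + 215)**2 + (154/607 - 1*4)) = 1/(-3*205**2 + (154/607 - 4)) = 1/(-3*42025 - 2274/607) = 1/(-126075 - 2274/607) = 1/(-76529799/607) = -607/76529799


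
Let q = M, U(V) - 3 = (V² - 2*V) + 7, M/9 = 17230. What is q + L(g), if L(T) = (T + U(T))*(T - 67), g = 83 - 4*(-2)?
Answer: 351870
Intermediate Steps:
M = 155070 (M = 9*17230 = 155070)
U(V) = 10 + V² - 2*V (U(V) = 3 + ((V² - 2*V) + 7) = 3 + (7 + V² - 2*V) = 10 + V² - 2*V)
g = 91 (g = 83 - 1*(-8) = 83 + 8 = 91)
L(T) = (-67 + T)*(10 + T² - T) (L(T) = (T + (10 + T² - 2*T))*(T - 67) = (10 + T² - T)*(-67 + T) = (-67 + T)*(10 + T² - T))
q = 155070
q + L(g) = 155070 + (-670 + 91³ - 68*91² + 77*91) = 155070 + (-670 + 753571 - 68*8281 + 7007) = 155070 + (-670 + 753571 - 563108 + 7007) = 155070 + 196800 = 351870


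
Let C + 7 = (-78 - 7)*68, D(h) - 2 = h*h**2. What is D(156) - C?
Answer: 3802205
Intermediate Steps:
D(h) = 2 + h**3 (D(h) = 2 + h*h**2 = 2 + h**3)
C = -5787 (C = -7 + (-78 - 7)*68 = -7 - 85*68 = -7 - 5780 = -5787)
D(156) - C = (2 + 156**3) - 1*(-5787) = (2 + 3796416) + 5787 = 3796418 + 5787 = 3802205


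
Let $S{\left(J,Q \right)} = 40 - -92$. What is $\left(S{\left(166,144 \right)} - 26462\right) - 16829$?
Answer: $-43159$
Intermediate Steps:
$S{\left(J,Q \right)} = 132$ ($S{\left(J,Q \right)} = 40 + 92 = 132$)
$\left(S{\left(166,144 \right)} - 26462\right) - 16829 = \left(132 - 26462\right) - 16829 = -26330 - 16829 = -43159$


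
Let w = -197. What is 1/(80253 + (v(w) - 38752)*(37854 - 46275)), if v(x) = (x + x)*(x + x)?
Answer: -1/980831511 ≈ -1.0195e-9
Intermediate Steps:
v(x) = 4*x² (v(x) = (2*x)*(2*x) = 4*x²)
1/(80253 + (v(w) - 38752)*(37854 - 46275)) = 1/(80253 + (4*(-197)² - 38752)*(37854 - 46275)) = 1/(80253 + (4*38809 - 38752)*(-8421)) = 1/(80253 + (155236 - 38752)*(-8421)) = 1/(80253 + 116484*(-8421)) = 1/(80253 - 980911764) = 1/(-980831511) = -1/980831511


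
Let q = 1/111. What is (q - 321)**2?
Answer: 1269496900/12321 ≈ 1.0304e+5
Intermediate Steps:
q = 1/111 ≈ 0.0090090
(q - 321)**2 = (1/111 - 321)**2 = (-35630/111)**2 = 1269496900/12321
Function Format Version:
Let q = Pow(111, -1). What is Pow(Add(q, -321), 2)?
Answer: Rational(1269496900, 12321) ≈ 1.0304e+5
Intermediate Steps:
q = Rational(1, 111) ≈ 0.0090090
Pow(Add(q, -321), 2) = Pow(Add(Rational(1, 111), -321), 2) = Pow(Rational(-35630, 111), 2) = Rational(1269496900, 12321)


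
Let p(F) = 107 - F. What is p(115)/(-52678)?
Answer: 4/26339 ≈ 0.00015187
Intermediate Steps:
p(115)/(-52678) = (107 - 1*115)/(-52678) = (107 - 115)*(-1/52678) = -8*(-1/52678) = 4/26339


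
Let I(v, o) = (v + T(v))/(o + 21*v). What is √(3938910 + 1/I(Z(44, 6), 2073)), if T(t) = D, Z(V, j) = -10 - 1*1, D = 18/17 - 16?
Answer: 2*√434256999/21 ≈ 1984.7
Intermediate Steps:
D = -254/17 (D = 18*(1/17) - 16 = 18/17 - 16 = -254/17 ≈ -14.941)
Z(V, j) = -11 (Z(V, j) = -10 - 1 = -11)
T(t) = -254/17
I(v, o) = (-254/17 + v)/(o + 21*v) (I(v, o) = (v - 254/17)/(o + 21*v) = (-254/17 + v)/(o + 21*v))
√(3938910 + 1/I(Z(44, 6), 2073)) = √(3938910 + 1/((-254/17 - 11)/(2073 + 21*(-11)))) = √(3938910 + 1/(-441/17/(2073 - 231))) = √(3938910 + 1/(-441/17/1842)) = √(3938910 + 1/((1/1842)*(-441/17))) = √(3938910 + 1/(-147/10438)) = √(3938910 - 10438/147) = √(579009332/147) = 2*√434256999/21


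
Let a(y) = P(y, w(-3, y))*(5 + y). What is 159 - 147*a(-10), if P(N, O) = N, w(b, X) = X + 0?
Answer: -7191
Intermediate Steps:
w(b, X) = X
a(y) = y*(5 + y)
159 - 147*a(-10) = 159 - (-1470)*(5 - 10) = 159 - (-1470)*(-5) = 159 - 147*50 = 159 - 7350 = -7191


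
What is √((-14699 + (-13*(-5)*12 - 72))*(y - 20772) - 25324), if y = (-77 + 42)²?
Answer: √273456753 ≈ 16537.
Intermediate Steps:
y = 1225 (y = (-35)² = 1225)
√((-14699 + (-13*(-5)*12 - 72))*(y - 20772) - 25324) = √((-14699 + (-13*(-5)*12 - 72))*(1225 - 20772) - 25324) = √((-14699 + (65*12 - 72))*(-19547) - 25324) = √((-14699 + (780 - 72))*(-19547) - 25324) = √((-14699 + 708)*(-19547) - 25324) = √(-13991*(-19547) - 25324) = √(273482077 - 25324) = √273456753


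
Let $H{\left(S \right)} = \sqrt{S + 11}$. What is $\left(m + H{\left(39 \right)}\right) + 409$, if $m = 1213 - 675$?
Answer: $947 + 5 \sqrt{2} \approx 954.07$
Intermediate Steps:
$H{\left(S \right)} = \sqrt{11 + S}$
$m = 538$
$\left(m + H{\left(39 \right)}\right) + 409 = \left(538 + \sqrt{11 + 39}\right) + 409 = \left(538 + \sqrt{50}\right) + 409 = \left(538 + 5 \sqrt{2}\right) + 409 = 947 + 5 \sqrt{2}$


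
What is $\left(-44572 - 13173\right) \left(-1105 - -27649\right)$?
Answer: $-1532783280$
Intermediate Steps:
$\left(-44572 - 13173\right) \left(-1105 - -27649\right) = - 57745 \left(-1105 + \left(21494 + 6155\right)\right) = - 57745 \left(-1105 + 27649\right) = \left(-57745\right) 26544 = -1532783280$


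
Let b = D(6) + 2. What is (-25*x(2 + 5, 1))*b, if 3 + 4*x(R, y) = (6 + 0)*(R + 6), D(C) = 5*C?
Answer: -15000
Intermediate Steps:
x(R, y) = 33/4 + 3*R/2 (x(R, y) = -¾ + ((6 + 0)*(R + 6))/4 = -¾ + (6*(6 + R))/4 = -¾ + (36 + 6*R)/4 = -¾ + (9 + 3*R/2) = 33/4 + 3*R/2)
b = 32 (b = 5*6 + 2 = 30 + 2 = 32)
(-25*x(2 + 5, 1))*b = -25*(33/4 + 3*(2 + 5)/2)*32 = -25*(33/4 + (3/2)*7)*32 = -25*(33/4 + 21/2)*32 = -25*75/4*32 = -5*375/4*32 = -1875/4*32 = -15000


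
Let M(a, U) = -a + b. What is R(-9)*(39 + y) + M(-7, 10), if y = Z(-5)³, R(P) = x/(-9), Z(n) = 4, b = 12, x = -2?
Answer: 377/9 ≈ 41.889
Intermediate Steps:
R(P) = 2/9 (R(P) = -2/(-9) = -2*(-⅑) = 2/9)
M(a, U) = 12 - a (M(a, U) = -a + 12 = 12 - a)
y = 64 (y = 4³ = 64)
R(-9)*(39 + y) + M(-7, 10) = 2*(39 + 64)/9 + (12 - 1*(-7)) = (2/9)*103 + (12 + 7) = 206/9 + 19 = 377/9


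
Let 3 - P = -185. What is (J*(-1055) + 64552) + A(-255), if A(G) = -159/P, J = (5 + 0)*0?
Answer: 12135617/188 ≈ 64551.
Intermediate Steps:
P = 188 (P = 3 - 1*(-185) = 3 + 185 = 188)
J = 0 (J = 5*0 = 0)
A(G) = -159/188
(J*(-1055) + 64552) + A(-255) = (0*(-1055) + 64552) - 159/188 = (0 + 64552) - 159/188 = 64552 - 159/188 = 12135617/188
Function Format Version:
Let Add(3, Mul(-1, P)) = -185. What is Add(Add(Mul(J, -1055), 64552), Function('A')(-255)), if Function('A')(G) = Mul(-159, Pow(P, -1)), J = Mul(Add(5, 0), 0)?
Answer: Rational(12135617, 188) ≈ 64551.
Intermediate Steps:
P = 188 (P = Add(3, Mul(-1, -185)) = Add(3, 185) = 188)
J = 0 (J = Mul(5, 0) = 0)
Function('A')(G) = Rational(-159, 188) (Function('A')(G) = Mul(-159, Pow(188, -1)) = Mul(-159, Rational(1, 188)) = Rational(-159, 188))
Add(Add(Mul(J, -1055), 64552), Function('A')(-255)) = Add(Add(Mul(0, -1055), 64552), Rational(-159, 188)) = Add(Add(0, 64552), Rational(-159, 188)) = Add(64552, Rational(-159, 188)) = Rational(12135617, 188)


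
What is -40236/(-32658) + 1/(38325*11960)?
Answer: 3073809107443/2494891581000 ≈ 1.2320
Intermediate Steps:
-40236/(-32658) + 1/(38325*11960) = -40236*(-1/32658) + (1/38325)*(1/11960) = 6706/5443 + 1/458367000 = 3073809107443/2494891581000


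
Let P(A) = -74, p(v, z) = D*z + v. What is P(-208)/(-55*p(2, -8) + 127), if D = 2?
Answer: -74/897 ≈ -0.082497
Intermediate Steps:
p(v, z) = v + 2*z (p(v, z) = 2*z + v = v + 2*z)
P(-208)/(-55*p(2, -8) + 127) = -74/(-55*(2 + 2*(-8)) + 127) = -74/(-55*(2 - 16) + 127) = -74/(-55*(-14) + 127) = -74/(770 + 127) = -74/897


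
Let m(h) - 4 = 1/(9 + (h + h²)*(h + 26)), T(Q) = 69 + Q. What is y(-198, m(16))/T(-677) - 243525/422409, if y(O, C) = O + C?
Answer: -251967660397/978758824992 ≈ -0.25744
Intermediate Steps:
m(h) = 4 + 1/(9 + (26 + h)*(h + h²)) (m(h) = 4 + 1/(9 + (h + h²)*(h + 26)) = 4 + 1/(9 + (h + h²)*(26 + h)) = 4 + 1/(9 + (26 + h)*(h + h²)))
y(O, C) = C + O
y(-198, m(16))/T(-677) - 243525/422409 = ((37 + 4*16³ + 104*16 + 108*16²)/(9 + 16³ + 26*16 + 27*16²) - 198)/(69 - 677) - 243525/422409 = ((37 + 4*4096 + 1664 + 108*256)/(9 + 4096 + 416 + 27*256) - 198)/(-608) - 243525*1/422409 = ((37 + 16384 + 1664 + 27648)/(9 + 4096 + 416 + 6912) - 198)*(-1/608) - 81175/140803 = (45733/11433 - 198)*(-1/608) - 81175/140803 = -2218001/11433*(-1/608) - 81175/140803 = 2218001/6951264 - 81175/140803 = -251967660397/978758824992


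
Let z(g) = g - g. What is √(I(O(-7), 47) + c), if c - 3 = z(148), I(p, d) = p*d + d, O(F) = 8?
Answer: √426 ≈ 20.640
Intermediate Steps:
z(g) = 0
I(p, d) = d + d*p (I(p, d) = d*p + d = d + d*p)
c = 3 (c = 3 + 0 = 3)
√(I(O(-7), 47) + c) = √(47*(1 + 8) + 3) = √(47*9 + 3) = √(423 + 3) = √426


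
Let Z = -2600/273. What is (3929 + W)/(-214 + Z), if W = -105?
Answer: -40152/2347 ≈ -17.108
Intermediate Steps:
Z = -200/21 (Z = -2600*1/273 = -200/21 ≈ -9.5238)
(3929 + W)/(-214 + Z) = (3929 - 105)/(-214 - 200/21) = 3824/(-4694/21) = 3824*(-21/4694) = -40152/2347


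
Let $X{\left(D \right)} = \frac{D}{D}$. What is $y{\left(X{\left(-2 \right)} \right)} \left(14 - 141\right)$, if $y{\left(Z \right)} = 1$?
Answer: $-127$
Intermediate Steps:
$X{\left(D \right)} = 1$
$y{\left(X{\left(-2 \right)} \right)} \left(14 - 141\right) = 1 \left(14 - 141\right) = 1 \left(-127\right) = -127$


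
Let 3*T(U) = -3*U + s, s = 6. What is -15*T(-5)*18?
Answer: -1890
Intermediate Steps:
T(U) = 2 - U (T(U) = (-3*U + 6)/3 = (6 - 3*U)/3 = 2 - U)
-15*T(-5)*18 = -15*(2 - 1*(-5))*18 = -15*(2 + 5)*18 = -15*7*18 = -105*18 = -1890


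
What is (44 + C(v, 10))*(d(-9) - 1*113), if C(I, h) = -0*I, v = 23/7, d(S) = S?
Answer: -5368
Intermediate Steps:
v = 23/7 (v = 23*(1/7) = 23/7 ≈ 3.2857)
C(I, h) = 0 (C(I, h) = -1*0 = 0)
(44 + C(v, 10))*(d(-9) - 1*113) = (44 + 0)*(-9 - 1*113) = 44*(-9 - 113) = 44*(-122) = -5368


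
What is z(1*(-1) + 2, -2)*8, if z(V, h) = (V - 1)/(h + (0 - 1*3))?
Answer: 0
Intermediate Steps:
z(V, h) = (-1 + V)/(-3 + h) (z(V, h) = (-1 + V)/(h + (0 - 3)) = (-1 + V)/(h - 3) = (-1 + V)/(-3 + h))
z(1*(-1) + 2, -2)*8 = ((-1 + (1*(-1) + 2))/(-3 - 2))*8 = ((-1 + (-1 + 2))/(-5))*8 = -(-1 + 1)/5*8 = -⅕*0*8 = 0*8 = 0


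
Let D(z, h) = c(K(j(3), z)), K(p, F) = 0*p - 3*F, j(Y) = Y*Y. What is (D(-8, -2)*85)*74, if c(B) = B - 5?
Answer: 119510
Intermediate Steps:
j(Y) = Y**2
K(p, F) = -3*F (K(p, F) = 0 - 3*F = -3*F)
c(B) = -5 + B
D(z, h) = -5 - 3*z
(D(-8, -2)*85)*74 = ((-5 - 3*(-8))*85)*74 = ((-5 + 24)*85)*74 = (19*85)*74 = 1615*74 = 119510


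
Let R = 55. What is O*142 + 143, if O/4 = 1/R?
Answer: 8433/55 ≈ 153.33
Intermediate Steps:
O = 4/55 ≈ 0.072727
O*142 + 143 = (4/55)*142 + 143 = 568/55 + 143 = 8433/55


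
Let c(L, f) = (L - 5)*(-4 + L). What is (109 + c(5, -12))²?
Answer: 11881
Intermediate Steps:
c(L, f) = (-5 + L)*(-4 + L)
(109 + c(5, -12))² = (109 + (20 + 5² - 9*5))² = (109 + (20 + 25 - 45))² = (109 + 0)² = 109² = 11881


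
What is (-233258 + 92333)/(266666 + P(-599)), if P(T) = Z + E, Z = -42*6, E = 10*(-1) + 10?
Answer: -140925/266414 ≈ -0.52897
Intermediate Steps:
E = 0 (E = -10 + 10 = 0)
Z = -252
P(T) = -252 (P(T) = -252 + 0 = -252)
(-233258 + 92333)/(266666 + P(-599)) = (-233258 + 92333)/(266666 - 252) = -140925/266414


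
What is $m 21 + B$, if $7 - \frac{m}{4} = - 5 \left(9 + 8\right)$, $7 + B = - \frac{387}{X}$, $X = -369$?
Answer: $\frac{316604}{41} \approx 7722.0$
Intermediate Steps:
$B = - \frac{244}{41}$ ($B = -7 - \frac{387}{-369} = -7 - - \frac{43}{41} = -7 + \frac{43}{41} = - \frac{244}{41} \approx -5.9512$)
$m = 368$ ($m = 28 - 4 \left(- 5 \left(9 + 8\right)\right) = 28 - 4 \left(\left(-5\right) 17\right) = 28 - -340 = 28 + 340 = 368$)
$m 21 + B = 368 \cdot 21 - \frac{244}{41} = 7728 - \frac{244}{41} = \frac{316604}{41}$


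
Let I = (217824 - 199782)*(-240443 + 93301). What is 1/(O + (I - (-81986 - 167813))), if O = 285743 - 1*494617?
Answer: -1/2654695039 ≈ -3.7669e-10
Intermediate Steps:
I = -2654735964 (I = 18042*(-147142) = -2654735964)
O = -208874 (O = 285743 - 494617 = -208874)
1/(O + (I - (-81986 - 167813))) = 1/(-208874 + (-2654735964 - (-81986 - 167813))) = 1/(-208874 + (-2654735964 - 1*(-249799))) = 1/(-208874 + (-2654735964 + 249799)) = 1/(-208874 - 2654486165) = 1/(-2654695039) = -1/2654695039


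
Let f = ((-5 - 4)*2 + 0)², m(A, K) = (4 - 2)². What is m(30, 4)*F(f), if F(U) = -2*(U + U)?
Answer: -5184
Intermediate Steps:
m(A, K) = 4 (m(A, K) = 2² = 4)
f = 324 (f = (-9*2 + 0)² = (-18 + 0)² = (-18)² = 324)
F(U) = -4*U
m(30, 4)*F(f) = 4*(-4*324) = 4*(-1296) = -5184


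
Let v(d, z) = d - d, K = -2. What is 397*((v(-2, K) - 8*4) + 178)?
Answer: 57962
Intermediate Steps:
v(d, z) = 0
397*((v(-2, K) - 8*4) + 178) = 397*((0 - 8*4) + 178) = 397*((0 - 32) + 178) = 397*(-32 + 178) = 397*146 = 57962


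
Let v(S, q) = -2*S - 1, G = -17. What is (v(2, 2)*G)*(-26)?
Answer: -2210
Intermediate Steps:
v(S, q) = -1 - 2*S
(v(2, 2)*G)*(-26) = ((-1 - 2*2)*(-17))*(-26) = ((-1 - 4)*(-17))*(-26) = -5*(-17)*(-26) = 85*(-26) = -2210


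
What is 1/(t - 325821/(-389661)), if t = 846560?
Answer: 129887/109957247327 ≈ 1.1812e-6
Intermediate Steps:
1/(t - 325821/(-389661)) = 1/(846560 - 325821/(-389661)) = 1/(846560 - 325821*(-1/389661)) = 1/(846560 + 108607/129887) = 1/(109957247327/129887) = 129887/109957247327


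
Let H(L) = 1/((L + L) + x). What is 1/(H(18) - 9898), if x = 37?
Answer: -73/722553 ≈ -0.00010103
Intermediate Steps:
H(L) = 1/(37 + 2*L) (H(L) = 1/((L + L) + 37) = 1/(2*L + 37) = 1/(37 + 2*L))
1/(H(18) - 9898) = 1/(1/(37 + 2*18) - 9898) = 1/(1/(37 + 36) - 9898) = 1/(1/73 - 9898) = 1/(-722553/73) = -73/722553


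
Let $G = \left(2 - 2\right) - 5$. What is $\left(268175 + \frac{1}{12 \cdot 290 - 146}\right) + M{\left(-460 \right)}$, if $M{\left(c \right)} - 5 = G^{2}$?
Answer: $\frac{894195471}{3334} \approx 2.6821 \cdot 10^{5}$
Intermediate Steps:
$G = -5$ ($G = 0 - 5 = -5$)
$M{\left(c \right)} = 30$ ($M{\left(c \right)} = 5 + \left(-5\right)^{2} = 5 + 25 = 30$)
$\left(268175 + \frac{1}{12 \cdot 290 - 146}\right) + M{\left(-460 \right)} = \left(268175 + \frac{1}{12 \cdot 290 - 146}\right) + 30 = \left(268175 + \frac{1}{3480 - 146}\right) + 30 = \left(268175 + \frac{1}{3334}\right) + 30 = \frac{894095451}{3334} + 30 = \frac{894195471}{3334}$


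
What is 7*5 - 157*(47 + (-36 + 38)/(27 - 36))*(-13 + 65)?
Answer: -3436729/9 ≈ -3.8186e+5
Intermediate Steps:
7*5 - 157*(47 + (-36 + 38)/(27 - 36))*(-13 + 65) = 35 - 157*(47 + 2/(-9))*52 = 35 - 157*(47 + 2*(-⅑))*52 = 35 - 157*(47 - 2/9)*52 = 35 - 66097*52/9 = 35 - 157*21892/9 = 35 - 3437044/9 = -3436729/9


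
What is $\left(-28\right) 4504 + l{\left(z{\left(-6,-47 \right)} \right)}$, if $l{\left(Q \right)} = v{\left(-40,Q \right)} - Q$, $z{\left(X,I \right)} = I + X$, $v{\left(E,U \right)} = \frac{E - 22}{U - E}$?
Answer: $- \frac{1638705}{13} \approx -1.2605 \cdot 10^{5}$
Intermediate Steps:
$v{\left(E,U \right)} = \frac{-22 + E}{U - E}$
$l{\left(Q \right)} = - Q + \frac{62}{-40 - Q}$ ($l{\left(Q \right)} = \frac{22 - -40}{-40 - Q} - Q = \frac{22 + 40}{-40 - Q} - Q = \frac{1}{-40 - Q} 62 - Q = \frac{62}{-40 - Q} - Q = - Q + \frac{62}{-40 - Q}$)
$\left(-28\right) 4504 + l{\left(z{\left(-6,-47 \right)} \right)} = \left(-28\right) 4504 + \frac{-62 - \left(-47 - 6\right) \left(40 - 53\right)}{40 - 53} = -126112 + \frac{-62 - - 53 \left(40 - 53\right)}{40 - 53} = -126112 + \frac{-62 - \left(-53\right) \left(-13\right)}{-13} = -126112 - \frac{-62 - 689}{13} = -126112 - - \frac{751}{13} = -126112 + \frac{751}{13} = - \frac{1638705}{13}$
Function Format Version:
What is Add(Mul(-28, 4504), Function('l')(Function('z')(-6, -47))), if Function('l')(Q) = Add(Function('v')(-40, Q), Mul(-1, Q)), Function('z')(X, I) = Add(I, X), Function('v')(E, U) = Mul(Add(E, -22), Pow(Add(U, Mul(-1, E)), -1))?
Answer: Rational(-1638705, 13) ≈ -1.2605e+5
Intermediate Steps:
Function('v')(E, U) = Mul(Pow(Add(U, Mul(-1, E)), -1), Add(-22, E)) (Function('v')(E, U) = Mul(Add(-22, E), Pow(Add(U, Mul(-1, E)), -1)) = Mul(Pow(Add(U, Mul(-1, E)), -1), Add(-22, E)))
Function('l')(Q) = Add(Mul(-1, Q), Mul(62, Pow(Add(-40, Mul(-1, Q)), -1))) (Function('l')(Q) = Add(Mul(Pow(Add(-40, Mul(-1, Q)), -1), Add(22, Mul(-1, -40))), Mul(-1, Q)) = Add(Mul(Pow(Add(-40, Mul(-1, Q)), -1), Add(22, 40)), Mul(-1, Q)) = Add(Mul(Pow(Add(-40, Mul(-1, Q)), -1), 62), Mul(-1, Q)) = Add(Mul(62, Pow(Add(-40, Mul(-1, Q)), -1)), Mul(-1, Q)) = Add(Mul(-1, Q), Mul(62, Pow(Add(-40, Mul(-1, Q)), -1))))
Add(Mul(-28, 4504), Function('l')(Function('z')(-6, -47))) = Add(Mul(-28, 4504), Mul(Pow(Add(40, Add(-47, -6)), -1), Add(-62, Mul(-1, Add(-47, -6), Add(40, Add(-47, -6)))))) = Add(-126112, Mul(Pow(Add(40, -53), -1), Add(-62, Mul(-1, -53, Add(40, -53))))) = Add(-126112, Mul(Pow(-13, -1), Add(-62, Mul(-1, -53, -13)))) = Add(-126112, Mul(Rational(-1, 13), Add(-62, -689))) = Add(-126112, Mul(Rational(-1, 13), -751)) = Add(-126112, Rational(751, 13)) = Rational(-1638705, 13)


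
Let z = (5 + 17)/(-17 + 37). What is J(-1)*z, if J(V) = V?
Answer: -11/10 ≈ -1.1000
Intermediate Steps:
z = 11/10 (z = 22/20 = 22*(1/20) = 11/10 ≈ 1.1000)
J(-1)*z = -1*11/10 = -11/10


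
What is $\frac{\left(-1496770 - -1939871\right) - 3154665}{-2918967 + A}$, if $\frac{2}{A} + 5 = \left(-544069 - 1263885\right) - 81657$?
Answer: $\frac{2561907359712}{2757863373337} \approx 0.92895$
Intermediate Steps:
$A = - \frac{1}{944808}$ ($A = \frac{2}{-5 - 1889611} = \frac{2}{-1889616} = 2 \left(- \frac{1}{1889616}\right) = - \frac{1}{944808} \approx -1.0584 \cdot 10^{-6}$)
$\frac{\left(-1496770 - -1939871\right) - 3154665}{-2918967 + A} = \frac{\left(-1496770 - -1939871\right) - 3154665}{-2918967 - \frac{1}{944808}} = \frac{\left(-1496770 + 1939871\right) - 3154665}{- \frac{2757863373337}{944808}} = \left(443101 - 3154665\right) \left(- \frac{944808}{2757863373337}\right) = \left(-2711564\right) \left(- \frac{944808}{2757863373337}\right) = \frac{2561907359712}{2757863373337}$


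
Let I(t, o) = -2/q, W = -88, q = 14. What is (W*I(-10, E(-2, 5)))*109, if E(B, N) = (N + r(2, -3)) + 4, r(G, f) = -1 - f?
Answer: 9592/7 ≈ 1370.3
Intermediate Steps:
E(B, N) = 6 + N (E(B, N) = (N + (-1 - 1*(-3))) + 4 = (N + (-1 + 3)) + 4 = (N + 2) + 4 = (2 + N) + 4 = 6 + N)
I(t, o) = -⅐ (I(t, o) = -2/14 = -2*1/14 = -⅐)
(W*I(-10, E(-2, 5)))*109 = -88*(-⅐)*109 = (88/7)*109 = 9592/7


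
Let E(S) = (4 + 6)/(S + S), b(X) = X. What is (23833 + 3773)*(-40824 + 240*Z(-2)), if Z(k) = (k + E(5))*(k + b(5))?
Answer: -1146863664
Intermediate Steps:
E(S) = 5/S (E(S) = 10/((2*S)) = 10*(1/(2*S)) = 5/S)
Z(k) = (1 + k)*(5 + k) (Z(k) = (k + 5/5)*(k + 5) = (k + 5*(1/5))*(5 + k) = (k + 1)*(5 + k) = (1 + k)*(5 + k))
(23833 + 3773)*(-40824 + 240*Z(-2)) = (23833 + 3773)*(-40824 + 240*(5 + (-2)**2 + 6*(-2))) = 27606*(-40824 + 240*(5 + 4 - 12)) = 27606*(-40824 + 240*(-3)) = 27606*(-40824 - 720) = 27606*(-41544) = -1146863664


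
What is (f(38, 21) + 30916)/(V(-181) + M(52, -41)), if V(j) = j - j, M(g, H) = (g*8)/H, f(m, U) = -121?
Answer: -1262595/416 ≈ -3035.1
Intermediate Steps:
M(g, H) = 8*g/H (M(g, H) = (8*g)/H = 8*g/H)
V(j) = 0
(f(38, 21) + 30916)/(V(-181) + M(52, -41)) = (-121 + 30916)/(0 + 8*52/(-41)) = 30795/(0 + 8*52*(-1/41)) = 30795/(0 - 416/41) = 30795/(-416/41) = 30795*(-41/416) = -1262595/416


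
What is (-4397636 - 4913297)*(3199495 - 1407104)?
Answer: -16688832510803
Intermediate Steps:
(-4397636 - 4913297)*(3199495 - 1407104) = -9310933*1792391 = -16688832510803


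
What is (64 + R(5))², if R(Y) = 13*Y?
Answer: 16641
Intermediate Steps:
(64 + R(5))² = (64 + 13*5)² = (64 + 65)² = 129² = 16641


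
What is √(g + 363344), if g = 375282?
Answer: 7*√15074 ≈ 859.43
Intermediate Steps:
√(g + 363344) = √(375282 + 363344) = √738626 = 7*√15074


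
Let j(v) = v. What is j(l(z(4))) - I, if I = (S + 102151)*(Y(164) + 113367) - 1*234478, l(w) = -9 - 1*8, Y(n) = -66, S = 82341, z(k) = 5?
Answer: -20902893631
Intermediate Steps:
l(w) = -17 (l(w) = -9 - 8 = -17)
I = 20902893614 (I = (82341 + 102151)*(-66 + 113367) - 1*234478 = 184492*113301 - 234478 = 20903128092 - 234478 = 20902893614)
j(l(z(4))) - I = -17 - 1*20902893614 = -17 - 20902893614 = -20902893631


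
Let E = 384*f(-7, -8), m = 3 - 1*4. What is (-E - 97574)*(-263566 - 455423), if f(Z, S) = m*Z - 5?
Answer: 70706816238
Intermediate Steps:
m = -1 (m = 3 - 4 = -1)
f(Z, S) = -5 - Z (f(Z, S) = -Z - 5 = -5 - Z)
E = 768 (E = 384*(-5 - 1*(-7)) = 384*(-5 + 7) = 384*2 = 768)
(-E - 97574)*(-263566 - 455423) = (-1*768 - 97574)*(-263566 - 455423) = (-768 - 97574)*(-718989) = -98342*(-718989) = 70706816238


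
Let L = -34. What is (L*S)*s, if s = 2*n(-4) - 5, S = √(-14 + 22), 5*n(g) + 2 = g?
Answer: 2516*√2/5 ≈ 711.63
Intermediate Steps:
n(g) = -⅖ + g/5
S = 2*√2 (S = √8 = 2*√2 ≈ 2.8284)
s = -37/5 (s = 2*(-⅖ + (⅕)*(-4)) - 5 = 2*(-⅖ - ⅘) - 5 = 2*(-6/5) - 5 = -12/5 - 5 = -37/5 ≈ -7.4000)
(L*S)*s = -68*√2*(-37/5) = 2516*√2/5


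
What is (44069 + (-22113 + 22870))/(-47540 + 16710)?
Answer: -22413/15415 ≈ -1.4540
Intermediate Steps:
(44069 + (-22113 + 22870))/(-47540 + 16710) = (44069 + 757)/(-30830) = 44826*(-1/30830) = -22413/15415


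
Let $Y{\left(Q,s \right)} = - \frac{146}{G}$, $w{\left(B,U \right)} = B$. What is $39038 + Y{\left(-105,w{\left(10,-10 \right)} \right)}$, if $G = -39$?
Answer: $\frac{1522628}{39} \approx 39042.0$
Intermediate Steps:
$Y{\left(Q,s \right)} = \frac{146}{39}$ ($Y{\left(Q,s \right)} = - \frac{146}{-39} = \left(-146\right) \left(- \frac{1}{39}\right) = \frac{146}{39}$)
$39038 + Y{\left(-105,w{\left(10,-10 \right)} \right)} = 39038 + \frac{146}{39} = \frac{1522628}{39}$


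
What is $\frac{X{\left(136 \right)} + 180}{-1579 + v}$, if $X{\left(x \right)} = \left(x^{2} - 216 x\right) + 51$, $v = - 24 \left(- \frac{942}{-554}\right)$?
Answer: $\frac{2949773}{448687} \approx 6.5742$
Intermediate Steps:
$v = - \frac{11304}{277}$ ($v = - 24 \left(\left(-942\right) \left(- \frac{1}{554}\right)\right) = \left(-24\right) \frac{471}{277} = - \frac{11304}{277} \approx -40.809$)
$X{\left(x \right)} = 51 + x^{2} - 216 x$
$\frac{X{\left(136 \right)} + 180}{-1579 + v} = \frac{\left(51 + 136^{2} - 29376\right) + 180}{-1579 - \frac{11304}{277}} = \frac{\left(51 + 18496 - 29376\right) + 180}{- \frac{448687}{277}} = \left(-10829 + 180\right) \left(- \frac{277}{448687}\right) = \left(-10649\right) \left(- \frac{277}{448687}\right) = \frac{2949773}{448687}$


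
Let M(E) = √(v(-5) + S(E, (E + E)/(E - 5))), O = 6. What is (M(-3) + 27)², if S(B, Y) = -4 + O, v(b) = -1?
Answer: 784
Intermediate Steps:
S(B, Y) = 2 (S(B, Y) = -4 + 6 = 2)
M(E) = 1 (M(E) = √(-1 + 2) = √1 = 1)
(M(-3) + 27)² = (1 + 27)² = 28² = 784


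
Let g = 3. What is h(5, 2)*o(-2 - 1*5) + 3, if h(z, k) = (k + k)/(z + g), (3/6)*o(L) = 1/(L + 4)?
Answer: 8/3 ≈ 2.6667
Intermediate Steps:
o(L) = 2/(4 + L) (o(L) = 2/(L + 4) = 2/(4 + L))
h(z, k) = 2*k/(3 + z) (h(z, k) = (k + k)/(z + 3) = (2*k)/(3 + z) = 2*k/(3 + z))
h(5, 2)*o(-2 - 1*5) + 3 = (2*2/(3 + 5))*(2/(4 + (-2 - 1*5))) + 3 = (2*2/8)*(2/(4 + (-2 - 5))) + 3 = (2*2*(1/8))*(2/(4 - 7)) + 3 = (2/(-3))/2 + 3 = (2*(-1/3))/2 + 3 = (1/2)*(-2/3) + 3 = -1/3 + 3 = 8/3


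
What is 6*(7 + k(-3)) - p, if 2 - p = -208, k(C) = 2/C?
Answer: -172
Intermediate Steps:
p = 210 (p = 2 - 1*(-208) = 2 + 208 = 210)
6*(7 + k(-3)) - p = 6*(7 + 2/(-3)) - 1*210 = 6*(7 + 2*(-⅓)) - 210 = 6*(7 - ⅔) - 210 = 6*(19/3) - 210 = 38 - 210 = -172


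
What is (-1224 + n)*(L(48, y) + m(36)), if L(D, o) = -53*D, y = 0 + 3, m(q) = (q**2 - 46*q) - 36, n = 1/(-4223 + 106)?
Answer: 14815274460/4117 ≈ 3.5986e+6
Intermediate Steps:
n = -1/4117 (n = 1/(-4117) = -1/4117 ≈ -0.00024290)
m(q) = -36 + q**2 - 46*q
y = 3
(-1224 + n)*(L(48, y) + m(36)) = (-1224 - 1/4117)*(-53*48 + (-36 + 36**2 - 46*36)) = -5039209*(-2544 + (-36 + 1296 - 1656))/4117 = -5039209*(-2544 - 396)/4117 = -5039209/4117*(-2940) = 14815274460/4117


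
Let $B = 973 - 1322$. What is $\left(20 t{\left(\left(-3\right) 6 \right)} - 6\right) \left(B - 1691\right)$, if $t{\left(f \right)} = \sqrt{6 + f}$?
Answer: $12240 - 81600 i \sqrt{3} \approx 12240.0 - 1.4134 \cdot 10^{5} i$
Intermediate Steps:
$B = -349$
$\left(20 t{\left(\left(-3\right) 6 \right)} - 6\right) \left(B - 1691\right) = \left(20 \sqrt{6 - 18} - 6\right) \left(-349 - 1691\right) = \left(20 \sqrt{-12} - 6\right) \left(-2040\right) = \left(20 \cdot 2 i \sqrt{3} - 6\right) \left(-2040\right) = \left(40 i \sqrt{3} - 6\right) \left(-2040\right) = \left(-6 + 40 i \sqrt{3}\right) \left(-2040\right) = 12240 - 81600 i \sqrt{3}$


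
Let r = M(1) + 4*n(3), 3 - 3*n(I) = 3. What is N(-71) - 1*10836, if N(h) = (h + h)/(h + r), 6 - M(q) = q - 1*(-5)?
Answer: -10834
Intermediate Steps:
M(q) = 1 - q (M(q) = 6 - (q - 1*(-5)) = 6 - (q + 5) = 6 - (5 + q) = 6 + (-5 - q) = 1 - q)
n(I) = 0 (n(I) = 1 - ⅓*3 = 1 - 1 = 0)
r = 0 (r = (1 - 1*1) + 4*0 = (1 - 1) + 0 = 0 + 0 = 0)
N(h) = 2 (N(h) = (h + h)/(h + 0) = (2*h)/h = 2)
N(-71) - 1*10836 = 2 - 1*10836 = 2 - 10836 = -10834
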